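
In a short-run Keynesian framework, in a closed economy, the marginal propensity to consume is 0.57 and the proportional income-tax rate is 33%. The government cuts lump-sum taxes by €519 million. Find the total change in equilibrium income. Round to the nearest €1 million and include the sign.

A lump-sum tax change of −€519 million shifts disposable income by +€519 million; first-round consumption changes by −c × ΔT = −0.57 × (−€519 million) = +€295.83 million.
Expenditure multiplier = 1/(1 − c(1−t)) = 1/(1 − 0.57×0.67) = 1/0.6181 ≈ 1.618.
The tax multiplier is −c × k ≈ −0.922, so ΔY = k × (−c·ΔT) = (+€295.83 million) / 0.6181 ≈ +€479 million.

+€479 million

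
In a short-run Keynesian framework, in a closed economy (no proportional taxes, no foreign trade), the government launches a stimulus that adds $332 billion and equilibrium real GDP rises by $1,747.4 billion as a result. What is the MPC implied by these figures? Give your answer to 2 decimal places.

Implied spending multiplier k = ΔY/ΔG = 1,747.4/332 ≈ 5.2633.
Since k = 1/(1 − MPC), MPC = 1 − 1/k = 1 − ΔG/ΔY = 1 − 332/1,747.4 ≈ 0.81.

0.81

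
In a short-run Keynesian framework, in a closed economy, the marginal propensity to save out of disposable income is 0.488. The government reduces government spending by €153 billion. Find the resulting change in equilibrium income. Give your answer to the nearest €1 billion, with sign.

MPC = 1 − MPS = 1 − 0.488 = 0.512.
Spending multiplier = 1/(1 − MPC) = 1/(1 − 0.512) = 1/0.488 ≈ 2.049.
ΔY = k × ΔG = (−€153 billion) / 0.488 ≈ −€314 billion.

−€314 billion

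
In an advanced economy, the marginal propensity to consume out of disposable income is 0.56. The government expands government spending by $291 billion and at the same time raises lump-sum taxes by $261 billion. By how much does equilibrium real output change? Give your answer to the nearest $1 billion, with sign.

+$329 billion

Expenditure multiplier = 1/(1 − MPC) = 1/(1 − 0.56) = 1/0.44 ≈ 2.273.
ΔG contributes k·ΔG = (+$291 billion) / 0.44 ≈ +$661.4 billion.
ΔT of +$261 billion changes first-round spending by −c·ΔT = −$146.16 billion, contributing k·(−c·ΔT) = (−$146.16 billion) / 0.44 ≈ −$332.2 billion.
Net ΔY = k(ΔG − c·ΔT) = (+$144.84 billion) / 0.44 ≈ +$329 billion.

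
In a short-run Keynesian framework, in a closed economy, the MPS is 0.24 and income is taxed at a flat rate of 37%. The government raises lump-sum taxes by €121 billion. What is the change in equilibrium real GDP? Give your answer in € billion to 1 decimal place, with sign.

−€176.4 billion

MPC = 1 − MPS = 1 − 0.24 = 0.76.
A lump-sum tax change of +€121 billion shifts disposable income by −€121 billion; first-round consumption changes by −c × ΔT = −0.76 × (+€121 billion) = −€91.96 billion.
Expenditure multiplier = 1/(1 − c(1−t)) = 1/(1 − 0.76×0.63) = 1/0.5212 ≈ 1.919.
The tax multiplier is −c × k ≈ −1.458, so ΔY = k × (−c·ΔT) = (−€91.96 billion) / 0.5212 ≈ −€176.4 billion.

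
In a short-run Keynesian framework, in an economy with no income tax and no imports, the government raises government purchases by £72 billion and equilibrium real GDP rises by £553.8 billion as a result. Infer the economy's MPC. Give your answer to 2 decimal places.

Implied spending multiplier k = ΔY/ΔG = 553.8/72 ≈ 7.6917.
Since k = 1/(1 − MPC), MPC = 1 − 1/k = 1 − ΔG/ΔY = 1 − 72/553.8 ≈ 0.87.

0.87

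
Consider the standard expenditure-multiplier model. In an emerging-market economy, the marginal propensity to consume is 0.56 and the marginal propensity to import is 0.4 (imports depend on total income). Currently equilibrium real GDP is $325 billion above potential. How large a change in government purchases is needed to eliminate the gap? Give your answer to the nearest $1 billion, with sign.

−$273 billion

Spending multiplier = 1/(1 − c + m) = 1/(1 − 0.56 + 0.4) = 1/0.84 ≈ 1.19.
Need ΔY = −$325 billion, so ΔG = ΔY/k = (−$325 billion) × 0.84 = −$273 billion.
The government should cut government purchases by $273 billion.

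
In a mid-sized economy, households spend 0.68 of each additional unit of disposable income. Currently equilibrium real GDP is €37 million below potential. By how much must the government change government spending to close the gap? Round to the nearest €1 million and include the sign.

+€12 million

Spending multiplier = 1/(1 − MPC) = 1/(1 − 0.68) = 1/0.32 = 3.125.
Need ΔY = +€37 million, so ΔG = ΔY/k = (+€37 million) × 0.32 ≈ +€12 million.
The government should increase government spending by €12 million.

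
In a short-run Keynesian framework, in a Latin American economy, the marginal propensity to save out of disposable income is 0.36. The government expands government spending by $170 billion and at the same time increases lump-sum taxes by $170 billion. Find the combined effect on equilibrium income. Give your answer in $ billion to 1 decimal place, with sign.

+$170.0 billion

MPC = 1 − MPS = 1 − 0.36 = 0.64.
Expenditure multiplier = 1/(1 − MPC) = 1/(1 − 0.64) = 1/0.36 ≈ 2.778.
ΔG contributes k·ΔG = (+$170 billion) / 0.36 ≈ +$472.2 billion.
ΔT of +$170 billion changes first-round spending by −c·ΔT = −$108.8 billion, contributing k·(−c·ΔT) = (−$108.8 billion) / 0.36 ≈ −$302.2 billion.
With ΔG = ΔT and no other leakages, the balanced-budget multiplier is 1, so ΔY = ΔG = +$170 billion.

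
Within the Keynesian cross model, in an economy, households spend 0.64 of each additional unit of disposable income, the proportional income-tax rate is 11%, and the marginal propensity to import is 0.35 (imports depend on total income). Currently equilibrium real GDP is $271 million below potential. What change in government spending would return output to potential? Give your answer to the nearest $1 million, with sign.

Spending multiplier = 1/(1 − c(1−t) + m) = 1/(1 − 0.64×0.89 + 0.35) = 1/0.7804 ≈ 1.281.
Need ΔY = +$271 million, so ΔG = ΔY/k = (+$271 million) × 0.7804 ≈ +$211 million.
The government should increase government spending by $211 million.

+$211 million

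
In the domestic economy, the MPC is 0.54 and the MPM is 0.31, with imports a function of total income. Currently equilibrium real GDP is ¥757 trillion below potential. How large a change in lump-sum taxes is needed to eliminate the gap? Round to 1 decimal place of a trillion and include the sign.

−¥1,079.4 trillion

Spending multiplier = 1/(1 − c + m) = 1/(1 − 0.54 + 0.31) = 1/0.77 ≈ 1.299.
Tax multiplier = −c·k = −0.54/0.77 ≈ −0.701. Need ΔY = +¥757 trillion, so ΔT = ΔY/(−c·k) = −(+¥757 trillion) × 0.77 / 0.54 ≈ −¥1,079.4 trillion.
The government should cut lump-sum taxes by ¥1,079.4 trillion.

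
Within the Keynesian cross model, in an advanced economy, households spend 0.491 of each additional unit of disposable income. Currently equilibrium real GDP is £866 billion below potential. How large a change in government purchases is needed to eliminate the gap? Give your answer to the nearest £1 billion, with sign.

+£441 billion

Spending multiplier = 1/(1 − MPC) = 1/(1 − 0.491) = 1/0.509 ≈ 1.965.
Need ΔY = +£866 billion, so ΔG = ΔY/k = (+£866 billion) × 0.509 ≈ +£441 billion.
The government should increase government purchases by £441 billion.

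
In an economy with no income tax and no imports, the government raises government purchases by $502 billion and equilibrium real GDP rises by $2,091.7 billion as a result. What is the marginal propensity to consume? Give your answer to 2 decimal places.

Implied spending multiplier k = ΔY/ΔG = 2,091.7/502 ≈ 4.1667.
Since k = 1/(1 − MPC), MPC = 1 − 1/k = 1 − ΔG/ΔY = 1 − 502/2,091.7 ≈ 0.76.

0.76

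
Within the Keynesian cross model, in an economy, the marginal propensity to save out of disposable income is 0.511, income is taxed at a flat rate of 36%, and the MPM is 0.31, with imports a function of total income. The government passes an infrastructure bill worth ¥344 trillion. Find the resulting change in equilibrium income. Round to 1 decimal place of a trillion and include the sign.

MPC = 1 − MPS = 1 − 0.511 = 0.489.
Expenditure multiplier = 1/(1 − c(1−t) + m) = 1/(1 − 0.489×0.64 + 0.31) = 1/0.99704 ≈ 1.003.
ΔY = k × ΔG = (+¥344 trillion) / 0.99704 ≈ +¥345 trillion.

+¥345.0 trillion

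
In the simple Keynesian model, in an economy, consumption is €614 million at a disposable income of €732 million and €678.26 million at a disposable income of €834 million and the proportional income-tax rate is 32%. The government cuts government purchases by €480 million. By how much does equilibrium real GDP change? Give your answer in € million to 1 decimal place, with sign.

MPC = ΔC/ΔYd = (678.26 − 614)/(834 − 732) = 64.26/102 = 0.63.
Government-spending multiplier = 1/(1 − c(1−t)) = 1/(1 − 0.63×0.68) = 1/0.5716 ≈ 1.749.
ΔY = k × ΔG = (−€480 million) / 0.5716 ≈ −€839.7 million.

−€839.7 million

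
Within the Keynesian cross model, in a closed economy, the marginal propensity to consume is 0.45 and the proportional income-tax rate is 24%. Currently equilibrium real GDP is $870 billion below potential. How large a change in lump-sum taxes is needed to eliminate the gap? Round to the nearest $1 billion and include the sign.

−$1,272 billion

Spending multiplier = 1/(1 − c(1−t)) = 1/(1 − 0.45×0.76) = 1/0.658 ≈ 1.52.
Tax multiplier = −c·k = −0.45/0.658 ≈ −0.684. Need ΔY = +$870 billion, so ΔT = ΔY/(−c·k) = −(+$870 billion) × 0.658 / 0.45 ≈ −$1,272 billion.
The government should cut lump-sum taxes by $1,272 billion.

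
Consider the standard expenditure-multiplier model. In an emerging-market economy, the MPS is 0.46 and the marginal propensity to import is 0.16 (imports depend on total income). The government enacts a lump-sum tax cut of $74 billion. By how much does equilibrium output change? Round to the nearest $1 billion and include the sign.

+$64 billion

MPC = 1 − MPS = 1 − 0.46 = 0.54.
A lump-sum tax change of −$74 billion shifts disposable income by +$74 billion; first-round consumption changes by −c × ΔT = −0.54 × (−$74 billion) = +$39.96 billion.
Expenditure multiplier = 1/(1 − c + m) = 1/(1 − 0.54 + 0.16) = 1/0.62 ≈ 1.613.
The tax multiplier is −c × k ≈ −0.871, so ΔY = k × (−c·ΔT) = (+$39.96 billion) / 0.62 ≈ +$64 billion.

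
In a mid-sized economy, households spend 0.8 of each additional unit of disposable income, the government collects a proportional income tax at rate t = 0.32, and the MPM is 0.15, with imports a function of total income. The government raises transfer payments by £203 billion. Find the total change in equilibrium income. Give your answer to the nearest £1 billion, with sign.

+£268 billion

The transfer change shifts disposable income by +£203 billion, so first-round consumption changes by c·ΔTR = 0.8 × (+£203 billion) = +£162.4 billion.
Expenditure multiplier = 1/(1 − c(1−t) + m) = 1/(1 − 0.8×0.68 + 0.15) = 1/0.606 ≈ 1.65.
The transfer multiplier is c × k ≈ 1.32, so ΔY = k × (c·ΔTR) = (+£162.4 billion) / 0.606 ≈ +£268 billion.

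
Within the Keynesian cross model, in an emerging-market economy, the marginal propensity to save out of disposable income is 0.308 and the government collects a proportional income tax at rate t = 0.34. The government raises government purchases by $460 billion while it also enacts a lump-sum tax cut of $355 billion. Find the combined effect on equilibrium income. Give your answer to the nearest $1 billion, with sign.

+$1,299 billion

MPC = 1 − MPS = 1 − 0.308 = 0.692.
Expenditure multiplier = 1/(1 − c(1−t)) = 1/(1 − 0.692×0.66) = 1/0.54328 ≈ 1.841.
ΔG contributes k·ΔG = (+$460 billion) / 0.54328 ≈ +$846.7 billion.
ΔT of −$355 billion changes first-round spending by −c·ΔT = +$245.66 billion, contributing k·(−c·ΔT) = (+$245.66 billion) / 0.54328 ≈ +$452.2 billion.
Net ΔY = k(ΔG − c·ΔT) = (+$705.66 billion) / 0.54328 ≈ +$1,299 billion.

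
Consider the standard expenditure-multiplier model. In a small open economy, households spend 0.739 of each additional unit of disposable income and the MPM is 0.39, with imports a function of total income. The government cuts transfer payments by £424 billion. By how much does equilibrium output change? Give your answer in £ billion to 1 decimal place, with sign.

The transfer change shifts disposable income by −£424 billion, so first-round consumption changes by c·ΔTR = 0.739 × (−£424 billion) = −£313.336 billion.
Expenditure multiplier = 1/(1 − c + m) = 1/(1 − 0.739 + 0.39) = 1/0.651 ≈ 1.536.
The transfer multiplier is c × k ≈ 1.135, so ΔY = k × (c·ΔTR) = (−£313.336 billion) / 0.651 ≈ −£481.3 billion.

−£481.3 billion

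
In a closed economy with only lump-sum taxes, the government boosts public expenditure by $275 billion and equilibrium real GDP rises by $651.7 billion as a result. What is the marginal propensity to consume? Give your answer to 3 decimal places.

0.578

Implied spending multiplier k = ΔY/ΔG = 651.7/275 ≈ 2.3698.
Since k = 1/(1 − MPC), MPC = 1 − 1/k = 1 − ΔG/ΔY = 1 − 275/651.7 ≈ 0.578.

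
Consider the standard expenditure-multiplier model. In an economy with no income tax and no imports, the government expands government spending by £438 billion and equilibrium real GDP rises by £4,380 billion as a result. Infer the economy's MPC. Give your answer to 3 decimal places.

Implied spending multiplier k = ΔY/ΔG = 4,380/438 = 10.
Since k = 1/(1 − MPC), MPC = 1 − 1/k = 1 − ΔG/ΔY = 1 − 438/4,380 = 0.900.

0.900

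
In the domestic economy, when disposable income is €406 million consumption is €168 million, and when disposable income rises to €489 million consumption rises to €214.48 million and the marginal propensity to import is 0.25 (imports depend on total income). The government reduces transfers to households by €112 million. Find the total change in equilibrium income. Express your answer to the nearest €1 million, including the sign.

−€91 million

MPC = ΔC/ΔYd = (214.48 − 168)/(489 − 406) = 46.48/83 = 0.56.
The transfer change shifts disposable income by −€112 million, so first-round consumption changes by c·ΔTR = 0.56 × (−€112 million) = −€62.72 million.
Expenditure multiplier = 1/(1 − c + m) = 1/(1 − 0.56 + 0.25) = 1/0.69 ≈ 1.449.
The transfer multiplier is c × k ≈ 0.812, so ΔY = k × (c·ΔTR) = (−€62.72 million) / 0.69 ≈ −€91 million.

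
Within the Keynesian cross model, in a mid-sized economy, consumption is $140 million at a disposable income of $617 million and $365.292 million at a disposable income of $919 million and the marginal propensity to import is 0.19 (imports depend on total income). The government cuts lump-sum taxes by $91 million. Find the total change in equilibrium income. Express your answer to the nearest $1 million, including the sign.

+$153 million

MPC = ΔC/ΔYd = (365.292 − 140)/(919 − 617) = 225.292/302 = 0.746.
A lump-sum tax change of −$91 million shifts disposable income by +$91 million; first-round consumption changes by −c × ΔT = −0.746 × (−$91 million) = +$67.886 million.
Expenditure multiplier = 1/(1 − c + m) = 1/(1 − 0.746 + 0.19) = 1/0.444 ≈ 2.252.
The tax multiplier is −c × k ≈ −1.68, so ΔY = k × (−c·ΔT) = (+$67.886 million) / 0.444 ≈ +$153 million.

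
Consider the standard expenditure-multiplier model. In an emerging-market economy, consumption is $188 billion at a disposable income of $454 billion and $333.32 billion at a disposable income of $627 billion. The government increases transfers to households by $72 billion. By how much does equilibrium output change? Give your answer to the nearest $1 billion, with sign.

MPC = ΔC/ΔYd = (333.32 − 188)/(627 − 454) = 145.32/173 = 0.84.
The transfer change shifts disposable income by +$72 billion, so first-round consumption changes by c·ΔTR = 0.84 × (+$72 billion) = +$60.48 billion.
Expenditure multiplier = 1/(1 − MPC) = 1/(1 − 0.84) = 1/0.16 = 6.25.
The transfer multiplier is c × k = 5.25, so ΔY = k × (c·ΔTR) = (+$60.48 billion) / 0.16 = +$378 billion.

+$378 billion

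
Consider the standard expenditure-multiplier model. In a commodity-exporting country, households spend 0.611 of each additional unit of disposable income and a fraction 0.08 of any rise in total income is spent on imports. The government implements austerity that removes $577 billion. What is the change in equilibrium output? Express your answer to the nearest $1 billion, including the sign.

Expenditure multiplier = 1/(1 − c + m) = 1/(1 − 0.611 + 0.08) = 1/0.469 ≈ 2.132.
ΔY = k × ΔG = (−$577 billion) / 0.469 ≈ −$1,230 billion.

−$1,230 billion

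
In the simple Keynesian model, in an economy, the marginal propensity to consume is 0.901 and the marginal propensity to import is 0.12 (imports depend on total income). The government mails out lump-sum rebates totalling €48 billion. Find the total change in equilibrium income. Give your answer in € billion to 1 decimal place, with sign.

A lump-sum tax change of −€48 billion shifts disposable income by +€48 billion; first-round consumption changes by −c × ΔT = −0.901 × (−€48 billion) = +€43.248 billion.
Expenditure multiplier = 1/(1 − c + m) = 1/(1 − 0.901 + 0.12) = 1/0.219 ≈ 4.566.
The tax multiplier is −c × k ≈ −4.114, so ΔY = k × (−c·ΔT) = (+€43.248 billion) / 0.219 ≈ +€197.5 billion.

+€197.5 billion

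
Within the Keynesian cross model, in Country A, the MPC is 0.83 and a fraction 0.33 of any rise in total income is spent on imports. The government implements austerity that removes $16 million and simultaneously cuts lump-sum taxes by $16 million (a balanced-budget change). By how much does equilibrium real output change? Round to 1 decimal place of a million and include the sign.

−$5.4 million

Expenditure multiplier = 1/(1 − c + m) = 1/(1 − 0.83 + 0.33) = 1/0.5 = 2.
ΔG contributes k·ΔG = (−$16 million) / 0.5 = −$32 million.
ΔT of −$16 million changes first-round spending by −c·ΔT = +$13.28 million, contributing k·(−c·ΔT) = (+$13.28 million) / 0.5 ≈ +$26.6 million.
Net ΔY = k(ΔG − c·ΔT) = (−$2.72 million) / 0.5 ≈ −$5.4 million.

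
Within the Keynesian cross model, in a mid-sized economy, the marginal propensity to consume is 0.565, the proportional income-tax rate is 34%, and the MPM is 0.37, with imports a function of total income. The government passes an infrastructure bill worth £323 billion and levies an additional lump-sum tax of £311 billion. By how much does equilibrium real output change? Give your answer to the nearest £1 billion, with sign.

+£148 billion

Expenditure multiplier = 1/(1 − c(1−t) + m) = 1/(1 − 0.565×0.66 + 0.37) = 1/0.9971 ≈ 1.003.
ΔG contributes k·ΔG = (+£323 billion) / 0.9971 ≈ +£323.9 billion.
ΔT of +£311 billion changes first-round spending by −c·ΔT = −£175.715 billion, contributing k·(−c·ΔT) = (−£175.715 billion) / 0.9971 ≈ −£176.2 billion.
Net ΔY = k(ΔG − c·ΔT) = (+£147.285 billion) / 0.9971 ≈ +£148 billion.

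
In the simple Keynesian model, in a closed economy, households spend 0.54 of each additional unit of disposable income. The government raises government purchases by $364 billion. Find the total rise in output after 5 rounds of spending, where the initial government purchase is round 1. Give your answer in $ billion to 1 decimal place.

Round 1 adds ΔG = $364 billion; each later round is MPC = 0.54 times the previous.
After 5 rounds: 364 + 196.56 + 106.1424 + 57.316896 + 30.95112384 = ΔG·(1 − c^5)/(1 − c) = 364 × (1 − 0.0459165024)/0.46 ≈ $755 billion.

$755.0 billion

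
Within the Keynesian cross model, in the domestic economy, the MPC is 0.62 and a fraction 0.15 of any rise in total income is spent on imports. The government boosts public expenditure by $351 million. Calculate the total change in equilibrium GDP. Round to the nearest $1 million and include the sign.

+$662 million

Government-spending multiplier = 1/(1 − c + m) = 1/(1 − 0.62 + 0.15) = 1/0.53 ≈ 1.887.
ΔY = k × ΔG = (+$351 million) / 0.53 ≈ +$662 million.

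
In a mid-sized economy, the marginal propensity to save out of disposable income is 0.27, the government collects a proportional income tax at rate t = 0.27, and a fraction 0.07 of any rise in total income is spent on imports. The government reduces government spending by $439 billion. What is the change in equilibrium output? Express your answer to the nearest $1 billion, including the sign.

−$817 billion

MPC = 1 − MPS = 1 − 0.27 = 0.73.
Expenditure multiplier = 1/(1 − c(1−t) + m) = 1/(1 − 0.73×0.73 + 0.07) = 1/0.5371 ≈ 1.862.
ΔY = k × ΔG = (−$439 billion) / 0.5371 ≈ −$817 billion.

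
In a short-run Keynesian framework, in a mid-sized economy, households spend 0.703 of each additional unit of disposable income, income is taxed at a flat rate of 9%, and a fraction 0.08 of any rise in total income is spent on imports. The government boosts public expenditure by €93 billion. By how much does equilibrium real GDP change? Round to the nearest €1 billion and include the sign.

Government-spending multiplier = 1/(1 − c(1−t) + m) = 1/(1 − 0.703×0.91 + 0.08) = 1/0.44027 ≈ 2.271.
ΔY = k × ΔG = (+€93 billion) / 0.44027 ≈ +€211 billion.

+€211 billion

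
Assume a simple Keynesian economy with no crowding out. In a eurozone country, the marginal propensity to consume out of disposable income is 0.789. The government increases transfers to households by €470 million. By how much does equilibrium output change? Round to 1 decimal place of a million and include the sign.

+€1,757.5 million

The transfer change shifts disposable income by +€470 million, so first-round consumption changes by c·ΔTR = 0.789 × (+€470 million) = +€370.83 million.
Expenditure multiplier = 1/(1 − MPC) = 1/(1 − 0.789) = 1/0.211 ≈ 4.739.
The transfer multiplier is c × k ≈ 3.739, so ΔY = k × (c·ΔTR) = (+€370.83 million) / 0.211 ≈ +€1,757.5 million.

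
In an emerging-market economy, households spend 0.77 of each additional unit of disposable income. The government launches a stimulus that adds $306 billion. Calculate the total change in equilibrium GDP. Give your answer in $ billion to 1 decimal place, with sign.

+$1,330.4 billion

Spending multiplier = 1/(1 − MPC) = 1/(1 − 0.77) = 1/0.23 ≈ 4.348.
ΔY = k × ΔG = (+$306 billion) / 0.23 ≈ +$1,330.4 billion.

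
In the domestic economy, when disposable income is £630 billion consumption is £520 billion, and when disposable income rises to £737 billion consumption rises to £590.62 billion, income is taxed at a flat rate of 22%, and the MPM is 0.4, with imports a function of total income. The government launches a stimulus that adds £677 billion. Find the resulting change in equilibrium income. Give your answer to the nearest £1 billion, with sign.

MPC = ΔC/ΔYd = (590.62 − 520)/(737 − 630) = 70.62/107 = 0.66.
Spending multiplier = 1/(1 − c(1−t) + m) = 1/(1 − 0.66×0.78 + 0.4) = 1/0.8852 ≈ 1.13.
ΔY = k × ΔG = (+£677 billion) / 0.8852 ≈ +£765 billion.

+£765 billion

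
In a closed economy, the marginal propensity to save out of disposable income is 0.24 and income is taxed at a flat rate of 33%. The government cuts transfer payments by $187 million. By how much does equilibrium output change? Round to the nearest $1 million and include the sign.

MPC = 1 − MPS = 1 − 0.24 = 0.76.
The transfer change shifts disposable income by −$187 million, so first-round consumption changes by c·ΔTR = 0.76 × (−$187 million) = −$142.12 million.
Expenditure multiplier = 1/(1 − c(1−t)) = 1/(1 − 0.76×0.67) = 1/0.4908 ≈ 2.037.
The transfer multiplier is c × k ≈ 1.548, so ΔY = k × (c·ΔTR) = (−$142.12 million) / 0.4908 ≈ −$290 million.

−$290 million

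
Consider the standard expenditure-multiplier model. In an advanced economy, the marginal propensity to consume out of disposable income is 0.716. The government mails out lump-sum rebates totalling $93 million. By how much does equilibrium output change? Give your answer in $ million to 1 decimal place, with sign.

+$234.5 million

A lump-sum tax change of −$93 million shifts disposable income by +$93 million; first-round consumption changes by −c × ΔT = −0.716 × (−$93 million) = +$66.588 million.
Expenditure multiplier = 1/(1 − MPC) = 1/(1 − 0.716) = 1/0.284 ≈ 3.521.
The tax multiplier is −c × k ≈ −2.521, so ΔY = k × (−c·ΔT) = (+$66.588 million) / 0.284 ≈ +$234.5 million.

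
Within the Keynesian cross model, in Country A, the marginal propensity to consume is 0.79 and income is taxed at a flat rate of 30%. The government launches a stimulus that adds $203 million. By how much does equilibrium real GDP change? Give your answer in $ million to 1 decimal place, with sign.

+$454.1 million

Government-spending multiplier = 1/(1 − c(1−t)) = 1/(1 − 0.79×0.7) = 1/0.447 ≈ 2.237.
ΔY = k × ΔG = (+$203 million) / 0.447 ≈ +$454.1 million.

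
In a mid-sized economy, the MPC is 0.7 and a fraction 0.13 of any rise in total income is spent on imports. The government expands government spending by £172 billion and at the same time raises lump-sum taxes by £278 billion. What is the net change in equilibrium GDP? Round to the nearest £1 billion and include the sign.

Expenditure multiplier = 1/(1 − c + m) = 1/(1 − 0.7 + 0.13) = 1/0.43 ≈ 2.326.
ΔG contributes k·ΔG = (+£172 billion) / 0.43 = +£400 billion.
ΔT of +£278 billion changes first-round spending by −c·ΔT = −£194.6 billion, contributing k·(−c·ΔT) = (−£194.6 billion) / 0.43 ≈ −£452.6 billion.
Net ΔY = k(ΔG − c·ΔT) = (−£22.6 billion) / 0.43 ≈ −£53 billion.

−£53 billion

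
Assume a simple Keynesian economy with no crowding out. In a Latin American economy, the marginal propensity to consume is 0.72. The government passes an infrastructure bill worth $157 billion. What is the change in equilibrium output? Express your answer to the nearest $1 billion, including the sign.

+$561 billion

Expenditure multiplier = 1/(1 − MPC) = 1/(1 − 0.72) = 1/0.28 ≈ 3.571.
ΔY = k × ΔG = (+$157 billion) / 0.28 ≈ +$561 billion.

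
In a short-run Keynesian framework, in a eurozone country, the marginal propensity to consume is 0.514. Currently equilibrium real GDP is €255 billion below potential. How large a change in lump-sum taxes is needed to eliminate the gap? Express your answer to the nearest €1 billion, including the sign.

−€241 billion

Spending multiplier = 1/(1 − MPC) = 1/(1 − 0.514) = 1/0.486 ≈ 2.058.
Tax multiplier = −c·k = −0.514/0.486 ≈ −1.058. Need ΔY = +€255 billion, so ΔT = ΔY/(−c·k) = −(+€255 billion) × 0.486 / 0.514 ≈ −€241 billion.
The government should cut lump-sum taxes by €241 billion.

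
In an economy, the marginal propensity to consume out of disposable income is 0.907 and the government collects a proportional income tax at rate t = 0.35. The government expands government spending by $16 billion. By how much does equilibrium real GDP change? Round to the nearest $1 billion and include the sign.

Spending multiplier = 1/(1 − c(1−t)) = 1/(1 − 0.907×0.65) = 1/0.41045 ≈ 2.436.
ΔY = k × ΔG = (+$16 billion) / 0.41045 ≈ +$39 billion.

+$39 billion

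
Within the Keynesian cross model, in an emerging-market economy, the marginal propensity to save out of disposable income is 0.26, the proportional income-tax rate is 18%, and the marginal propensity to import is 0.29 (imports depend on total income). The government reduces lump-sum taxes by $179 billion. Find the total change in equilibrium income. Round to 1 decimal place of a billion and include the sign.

+$193.9 billion

MPC = 1 − MPS = 1 − 0.26 = 0.74.
A lump-sum tax change of −$179 billion shifts disposable income by +$179 billion; first-round consumption changes by −c × ΔT = −0.74 × (−$179 billion) = +$132.46 billion.
Expenditure multiplier = 1/(1 − c(1−t) + m) = 1/(1 − 0.74×0.82 + 0.29) = 1/0.6832 ≈ 1.464.
The tax multiplier is −c × k ≈ −1.083, so ΔY = k × (−c·ΔT) = (+$132.46 billion) / 0.6832 ≈ +$193.9 billion.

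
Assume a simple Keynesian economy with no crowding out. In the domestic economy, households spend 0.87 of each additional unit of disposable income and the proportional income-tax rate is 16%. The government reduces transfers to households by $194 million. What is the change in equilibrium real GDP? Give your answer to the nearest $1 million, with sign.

−$627 million

The transfer change shifts disposable income by −$194 million, so first-round consumption changes by c·ΔTR = 0.87 × (−$194 million) = −$168.78 million.
Expenditure multiplier = 1/(1 − c(1−t)) = 1/(1 − 0.87×0.84) = 1/0.2692 ≈ 3.715.
The transfer multiplier is c × k ≈ 3.232, so ΔY = k × (c·ΔTR) = (−$168.78 million) / 0.2692 ≈ −$627 million.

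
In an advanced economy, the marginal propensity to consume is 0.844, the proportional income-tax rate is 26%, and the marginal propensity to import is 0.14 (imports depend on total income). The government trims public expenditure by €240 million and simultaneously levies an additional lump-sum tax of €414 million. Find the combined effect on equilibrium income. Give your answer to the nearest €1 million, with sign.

Expenditure multiplier = 1/(1 − c(1−t) + m) = 1/(1 − 0.844×0.74 + 0.14) = 1/0.51544 ≈ 1.94.
ΔG contributes k·ΔG = (−€240 million) / 0.51544 ≈ −€465.6 million.
ΔT of +€414 million changes first-round spending by −c·ΔT = −€349.416 million, contributing k·(−c·ΔT) = (−€349.416 million) / 0.51544 ≈ −€677.9 million.
Net ΔY = k(ΔG − c·ΔT) = (−€589.416 million) / 0.51544 ≈ −€1,144 million.

−€1,144 million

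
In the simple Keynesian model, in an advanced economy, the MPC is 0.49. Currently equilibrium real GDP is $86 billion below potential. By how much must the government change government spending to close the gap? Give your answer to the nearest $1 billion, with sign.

+$44 billion

Spending multiplier = 1/(1 − MPC) = 1/(1 − 0.49) = 1/0.51 ≈ 1.961.
Need ΔY = +$86 billion, so ΔG = ΔY/k = (+$86 billion) × 0.51 ≈ +$44 billion.
The government should increase government spending by $44 billion.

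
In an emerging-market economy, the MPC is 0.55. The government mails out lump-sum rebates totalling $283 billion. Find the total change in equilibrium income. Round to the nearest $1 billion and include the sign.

A lump-sum tax change of −$283 billion shifts disposable income by +$283 billion; first-round consumption changes by −c × ΔT = −0.55 × (−$283 billion) = +$155.65 billion.
Expenditure multiplier = 1/(1 − MPC) = 1/(1 − 0.55) = 1/0.45 ≈ 2.222.
The tax multiplier is −c × k ≈ −1.222, so ΔY = k × (−c·ΔT) = (+$155.65 billion) / 0.45 ≈ +$346 billion.

+$346 billion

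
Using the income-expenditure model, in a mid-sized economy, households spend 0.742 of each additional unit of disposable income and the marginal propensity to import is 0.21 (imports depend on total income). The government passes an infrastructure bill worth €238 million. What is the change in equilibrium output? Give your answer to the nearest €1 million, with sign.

+€509 million

Expenditure multiplier = 1/(1 − c + m) = 1/(1 − 0.742 + 0.21) = 1/0.468 ≈ 2.137.
ΔY = k × ΔG = (+€238 million) / 0.468 ≈ +€509 million.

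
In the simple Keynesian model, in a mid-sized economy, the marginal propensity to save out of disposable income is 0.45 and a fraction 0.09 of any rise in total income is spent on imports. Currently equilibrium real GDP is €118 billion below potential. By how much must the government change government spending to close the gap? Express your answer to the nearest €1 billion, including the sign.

MPC = 1 − MPS = 1 − 0.45 = 0.55.
Spending multiplier = 1/(1 − c + m) = 1/(1 − 0.55 + 0.09) = 1/0.54 ≈ 1.852.
Need ΔY = +€118 billion, so ΔG = ΔY/k = (+€118 billion) × 0.54 ≈ +€64 billion.
The government should increase government spending by €64 billion.

+€64 billion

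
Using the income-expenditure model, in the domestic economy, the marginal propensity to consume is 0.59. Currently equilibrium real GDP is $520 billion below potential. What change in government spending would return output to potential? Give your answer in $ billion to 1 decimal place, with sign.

+$213.2 billion

Spending multiplier = 1/(1 − MPC) = 1/(1 − 0.59) = 1/0.41 ≈ 2.439.
Need ΔY = +$520 billion, so ΔG = ΔY/k = (+$520 billion) × 0.41 = +$213.2 billion.
The government should increase government spending by $213.2 billion.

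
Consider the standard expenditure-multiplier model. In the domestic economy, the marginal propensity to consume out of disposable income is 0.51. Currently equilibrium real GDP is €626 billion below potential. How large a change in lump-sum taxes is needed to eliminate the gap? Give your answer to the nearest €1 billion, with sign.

Spending multiplier = 1/(1 − MPC) = 1/(1 − 0.51) = 1/0.49 ≈ 2.041.
Tax multiplier = −c·k = −0.51/0.49 ≈ −1.041. Need ΔY = +€626 billion, so ΔT = ΔY/(−c·k) = −(+€626 billion) × 0.49 / 0.51 ≈ −€601 billion.
The government should cut lump-sum taxes by €601 billion.

−€601 billion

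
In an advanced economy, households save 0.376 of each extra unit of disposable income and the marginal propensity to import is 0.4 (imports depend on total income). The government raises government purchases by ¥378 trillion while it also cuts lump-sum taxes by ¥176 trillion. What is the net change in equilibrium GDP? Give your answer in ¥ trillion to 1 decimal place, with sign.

+¥628.6 trillion

MPC = 1 − MPS = 1 − 0.376 = 0.624.
Expenditure multiplier = 1/(1 − c + m) = 1/(1 − 0.624 + 0.4) = 1/0.776 ≈ 1.289.
ΔG contributes k·ΔG = (+¥378 trillion) / 0.776 ≈ +¥487.1 trillion.
ΔT of −¥176 trillion changes first-round spending by −c·ΔT = +¥109.824 trillion, contributing k·(−c·ΔT) = (+¥109.824 trillion) / 0.776 ≈ +¥141.5 trillion.
Net ΔY = k(ΔG − c·ΔT) = (+¥487.824 trillion) / 0.776 ≈ +¥628.6 trillion.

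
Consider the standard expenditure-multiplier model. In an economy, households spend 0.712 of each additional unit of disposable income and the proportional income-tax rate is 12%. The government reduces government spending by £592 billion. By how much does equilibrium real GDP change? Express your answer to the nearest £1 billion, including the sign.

Government-spending multiplier = 1/(1 − c(1−t)) = 1/(1 − 0.712×0.88) = 1/0.37344 ≈ 2.678.
ΔY = k × ΔG = (−£592 billion) / 0.37344 ≈ −£1,585 billion.

−£1,585 billion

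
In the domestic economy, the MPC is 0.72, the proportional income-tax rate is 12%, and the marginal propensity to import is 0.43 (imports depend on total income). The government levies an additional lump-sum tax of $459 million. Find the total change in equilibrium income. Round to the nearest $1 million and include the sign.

A lump-sum tax change of +$459 million shifts disposable income by −$459 million; first-round consumption changes by −c × ΔT = −0.72 × (+$459 million) = −$330.48 million.
Expenditure multiplier = 1/(1 − c(1−t) + m) = 1/(1 − 0.72×0.88 + 0.43) = 1/0.7964 ≈ 1.256.
The tax multiplier is −c × k ≈ −0.904, so ΔY = k × (−c·ΔT) = (−$330.48 million) / 0.7964 ≈ −$415 million.

−$415 million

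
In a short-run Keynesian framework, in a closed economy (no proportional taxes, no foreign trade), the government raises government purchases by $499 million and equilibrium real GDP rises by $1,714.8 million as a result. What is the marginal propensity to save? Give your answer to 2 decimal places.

0.29

Implied spending multiplier k = ΔY/ΔG = 1,714.8/499 ≈ 3.4365.
Since k = 1/(1 − MPC), MPC = 1 − 1/k = 1 − ΔG/ΔY = 1 − 499/1,714.8 ≈ 0.71.
MPS = 1 − MPC = 0.29.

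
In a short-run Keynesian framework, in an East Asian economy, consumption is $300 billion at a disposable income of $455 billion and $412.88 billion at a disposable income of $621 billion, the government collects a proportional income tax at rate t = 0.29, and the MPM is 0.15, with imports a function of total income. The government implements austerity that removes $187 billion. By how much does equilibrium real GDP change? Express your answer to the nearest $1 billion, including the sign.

−$280 billion

MPC = ΔC/ΔYd = (412.88 − 300)/(621 − 455) = 112.88/166 = 0.68.
Government-spending multiplier = 1/(1 − c(1−t) + m) = 1/(1 − 0.68×0.71 + 0.15) = 1/0.6672 ≈ 1.499.
ΔY = k × ΔG = (−$187 billion) / 0.6672 ≈ −$280 billion.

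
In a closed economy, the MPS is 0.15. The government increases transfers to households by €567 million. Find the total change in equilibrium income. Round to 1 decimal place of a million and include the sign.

MPC = 1 − MPS = 1 − 0.15 = 0.85.
The transfer change shifts disposable income by +€567 million, so first-round consumption changes by c·ΔTR = 0.85 × (+€567 million) = +€481.95 million.
Expenditure multiplier = 1/(1 − MPC) = 1/(1 − 0.85) = 1/0.15 ≈ 6.667.
The transfer multiplier is c × k ≈ 5.667, so ΔY = k × (c·ΔTR) = (+€481.95 million) / 0.15 = +€3,213 million.

+€3,213.0 million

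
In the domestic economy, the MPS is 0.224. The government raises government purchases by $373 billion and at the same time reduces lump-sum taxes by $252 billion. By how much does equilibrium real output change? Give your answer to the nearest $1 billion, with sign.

MPC = 1 − MPS = 1 − 0.224 = 0.776.
Expenditure multiplier = 1/(1 − MPC) = 1/(1 − 0.776) = 1/0.224 ≈ 4.464.
ΔG contributes k·ΔG = (+$373 billion) / 0.224 ≈ +$1,665.2 billion.
ΔT of −$252 billion changes first-round spending by −c·ΔT = +$195.552 billion, contributing k·(−c·ΔT) = (+$195.552 billion) / 0.224 = +$873 billion.
Net ΔY = k(ΔG − c·ΔT) = (+$568.552 billion) / 0.224 ≈ +$2,538 billion.

+$2,538 billion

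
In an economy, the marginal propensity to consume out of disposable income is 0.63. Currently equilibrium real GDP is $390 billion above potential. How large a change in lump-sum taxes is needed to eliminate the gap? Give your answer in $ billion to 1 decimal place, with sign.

Spending multiplier = 1/(1 − MPC) = 1/(1 − 0.63) = 1/0.37 ≈ 2.703.
Tax multiplier = −c·k = −0.63/0.37 ≈ −1.703. Need ΔY = −$390 billion, so ΔT = ΔY/(−c·k) = −(−$390 billion) × 0.37 / 0.63 ≈ +$229 billion.
The government should raise lump-sum taxes by $229 billion.

+$229.0 billion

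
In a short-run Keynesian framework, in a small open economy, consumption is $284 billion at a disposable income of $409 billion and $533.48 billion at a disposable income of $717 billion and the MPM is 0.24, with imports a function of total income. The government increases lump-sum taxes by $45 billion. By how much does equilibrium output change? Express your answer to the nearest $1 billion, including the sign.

MPC = ΔC/ΔYd = (533.48 − 284)/(717 − 409) = 249.48/308 = 0.81.
A lump-sum tax change of +$45 billion shifts disposable income by −$45 billion; first-round consumption changes by −c × ΔT = −0.81 × (+$45 billion) = −$36.45 billion.
Expenditure multiplier = 1/(1 − c + m) = 1/(1 − 0.81 + 0.24) = 1/0.43 ≈ 2.326.
The tax multiplier is −c × k ≈ −1.884, so ΔY = k × (−c·ΔT) = (−$36.45 billion) / 0.43 ≈ −$85 billion.

−$85 billion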